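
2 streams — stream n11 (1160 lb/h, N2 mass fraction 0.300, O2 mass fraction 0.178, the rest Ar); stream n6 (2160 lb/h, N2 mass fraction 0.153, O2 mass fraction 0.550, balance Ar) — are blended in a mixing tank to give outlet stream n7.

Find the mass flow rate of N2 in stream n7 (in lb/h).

678.5 lb/h

N2 out = N2 in = 1160×0.300 + 2160×0.153 = 678.48 lb/h.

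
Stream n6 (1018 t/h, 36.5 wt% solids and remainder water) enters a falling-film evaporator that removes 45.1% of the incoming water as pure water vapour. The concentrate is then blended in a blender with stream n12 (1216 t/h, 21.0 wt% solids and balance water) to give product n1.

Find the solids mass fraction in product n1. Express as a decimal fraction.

Vapour removed = 0.451×0.635×1018 = 291.54 t/h; concentrate = 726.46 t/h.
solids reaching the mixer = 371.57 (from concentrate) + 1216×0.210 = 626.93 t/h.
Product flow = 726.46 + 1216 = 1942.5 t/h; solids fraction = 0.3228.

0.3228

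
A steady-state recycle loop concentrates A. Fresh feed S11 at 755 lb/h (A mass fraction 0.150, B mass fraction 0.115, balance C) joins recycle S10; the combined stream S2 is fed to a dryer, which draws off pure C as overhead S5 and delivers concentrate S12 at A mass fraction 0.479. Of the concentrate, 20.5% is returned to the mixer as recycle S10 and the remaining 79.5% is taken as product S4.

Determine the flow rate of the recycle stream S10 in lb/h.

Overall A balance (none leaves overhead): A in fresh feed = A in product, i.e. 755×0.150 = (1−0.205)·S12·0.479.
S12 = 113.25/(0.479×0.795) = 297.4 lb/h.
Recycle S10 = 0.205×297.4 = 60.966 lb/h.

60.97 lb/h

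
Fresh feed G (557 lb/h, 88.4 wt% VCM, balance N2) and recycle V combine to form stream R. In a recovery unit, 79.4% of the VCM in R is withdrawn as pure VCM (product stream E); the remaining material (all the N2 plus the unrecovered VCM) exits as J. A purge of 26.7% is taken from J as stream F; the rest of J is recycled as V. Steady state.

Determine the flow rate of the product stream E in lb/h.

VCM in R: m_A = 557×0.884 + (1−0.267)·(1−0.794)·m_A, so m_A = 492.39/0.8490 = 579.96 lb/h.
Product E = 0.794×579.96 = 460.49 lb/h.

460.5 lb/h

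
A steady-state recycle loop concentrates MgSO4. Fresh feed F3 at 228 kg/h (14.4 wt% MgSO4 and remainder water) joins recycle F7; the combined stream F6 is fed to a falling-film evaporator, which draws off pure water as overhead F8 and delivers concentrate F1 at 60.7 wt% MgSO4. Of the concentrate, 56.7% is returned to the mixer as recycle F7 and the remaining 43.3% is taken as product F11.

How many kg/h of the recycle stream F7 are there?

70.83 kg/h

Overall MgSO4 balance (none leaves overhead): MgSO4 in fresh feed = MgSO4 in product, i.e. 228×0.144 = (1−0.567)·F1·0.607.
F1 = 32.832/(0.607×0.433) = 124.92 kg/h.
Recycle F7 = 0.567×124.92 = 70.828 kg/h.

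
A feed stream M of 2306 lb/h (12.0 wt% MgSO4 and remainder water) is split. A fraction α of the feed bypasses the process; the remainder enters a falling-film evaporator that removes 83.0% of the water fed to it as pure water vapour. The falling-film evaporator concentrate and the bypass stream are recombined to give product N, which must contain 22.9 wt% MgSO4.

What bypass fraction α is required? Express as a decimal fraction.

All 2306×0.120 = 276.72 lb/h of MgSO4 reaches N, so N = 276.72/0.229 = 1208.4 lb/h and vapour = 1097.6 lb/h.
The evaporator receives (1−α)·2306 of feed at 0.880 water and removes 0.830 of that water:
0.830×0.880×(1−α)×2306 = 1097.6
(1−α) = 1097.6/1684.3 = 0.6517;  α = 0.3483.

0.348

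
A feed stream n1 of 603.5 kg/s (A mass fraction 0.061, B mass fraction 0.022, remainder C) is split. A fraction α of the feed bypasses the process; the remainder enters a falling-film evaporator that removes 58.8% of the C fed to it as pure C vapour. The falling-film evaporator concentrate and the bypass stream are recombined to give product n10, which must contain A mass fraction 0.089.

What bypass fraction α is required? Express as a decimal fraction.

0.417

All 603.5×0.061 = 36.813 kg/s of A reaches n10, so n10 = 36.813/0.089 = 413.63 kg/s and vapour = 189.87 kg/s.
The evaporator receives (1−α)·603.5 of feed at 0.917 C and removes 0.588 of that C:
0.588×0.917×(1−α)×603.5 = 189.87
(1−α) = 189.87/325.4 = 0.5835;  α = 0.4165.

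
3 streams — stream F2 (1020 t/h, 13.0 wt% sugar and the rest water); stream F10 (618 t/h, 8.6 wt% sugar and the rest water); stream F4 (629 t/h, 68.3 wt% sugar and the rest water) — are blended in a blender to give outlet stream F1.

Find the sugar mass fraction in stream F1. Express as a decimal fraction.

Total flow out = 1020 + 618 + 629 = 2267 t/h.
sugar in = 1020×0.130 + 618×0.086 + 629×0.683 = 615.36 t/h.
sugar mass fraction in F1 = 615.36/2267 = 0.271.

0.271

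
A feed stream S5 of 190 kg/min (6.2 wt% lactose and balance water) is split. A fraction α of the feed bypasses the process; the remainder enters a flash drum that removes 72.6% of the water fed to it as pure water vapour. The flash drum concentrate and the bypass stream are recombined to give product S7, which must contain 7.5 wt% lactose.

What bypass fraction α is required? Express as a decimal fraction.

0.745

All 190×0.062 = 11.78 kg/min of lactose reaches S7, so S7 = 11.78/0.075 = 157.07 kg/min and vapour = 32.933 kg/min.
The evaporator receives (1−α)·190 of feed at 0.938 water and removes 0.726 of that water:
0.726×0.938×(1−α)×190 = 32.933
(1−α) = 32.933/129.39 = 0.2545;  α = 0.7455.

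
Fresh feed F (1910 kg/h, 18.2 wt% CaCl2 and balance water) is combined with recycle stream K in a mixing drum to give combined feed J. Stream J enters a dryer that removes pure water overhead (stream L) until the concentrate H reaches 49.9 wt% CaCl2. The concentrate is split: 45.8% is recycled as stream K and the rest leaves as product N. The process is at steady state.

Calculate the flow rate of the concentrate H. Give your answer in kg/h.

1285 kg/h

Overall CaCl2 balance (none leaves overhead): CaCl2 in fresh feed = CaCl2 in product, i.e. 1910×0.182 = (1−0.458)·H·0.499.
H = 347.62/(0.499×0.542) = 1285.3 kg/h.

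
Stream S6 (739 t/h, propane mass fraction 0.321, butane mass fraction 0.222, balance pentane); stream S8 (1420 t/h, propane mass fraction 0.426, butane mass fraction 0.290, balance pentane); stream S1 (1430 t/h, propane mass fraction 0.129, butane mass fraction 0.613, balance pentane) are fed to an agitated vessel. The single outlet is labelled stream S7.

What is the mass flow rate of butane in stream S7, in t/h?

butane out = butane in = 739×0.222 + 1420×0.290 + 1430×0.613 = 1452.4 t/h.

1452 t/h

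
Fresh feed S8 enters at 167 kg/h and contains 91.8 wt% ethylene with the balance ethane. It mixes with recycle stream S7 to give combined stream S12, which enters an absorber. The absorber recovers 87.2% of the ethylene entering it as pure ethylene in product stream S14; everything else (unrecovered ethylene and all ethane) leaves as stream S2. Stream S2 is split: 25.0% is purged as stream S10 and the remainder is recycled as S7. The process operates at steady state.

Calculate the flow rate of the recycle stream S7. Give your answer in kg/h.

57.36 kg/h

ethane enters only via S8 and leaves only via the purge: 167×0.082 = 0.250×(ethane in S2), and the absorber passes all ethane, so ethane in S12 = ethane in S2 = 54.776 kg/h.
ethylene in S12: m_A = 167×0.918 + (1−0.250)·(1−0.872)·m_A, so m_A = 153.31/0.9040 = 169.59 kg/h.
S2 = (1−0.872)×169.59 + 54.776 = 76.483 kg/h.
Recycle S7 = (1−0.250)×76.483 = 57.362 kg/h.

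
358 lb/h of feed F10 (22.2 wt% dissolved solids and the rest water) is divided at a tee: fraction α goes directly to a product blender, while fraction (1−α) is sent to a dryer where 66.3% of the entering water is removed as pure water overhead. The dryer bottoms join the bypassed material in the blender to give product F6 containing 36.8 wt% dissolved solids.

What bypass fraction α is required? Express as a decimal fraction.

All 358×0.222 = 79.476 lb/h of dissolved solids reaches F6, so F6 = 79.476/0.368 = 215.97 lb/h and vapour = 142.03 lb/h.
The evaporator receives (1−α)·358 of feed at 0.778 water and removes 0.663 of that water:
0.663×0.778×(1−α)×358 = 142.03
(1−α) = 142.03/184.66 = 0.7692;  α = 0.2308.

0.231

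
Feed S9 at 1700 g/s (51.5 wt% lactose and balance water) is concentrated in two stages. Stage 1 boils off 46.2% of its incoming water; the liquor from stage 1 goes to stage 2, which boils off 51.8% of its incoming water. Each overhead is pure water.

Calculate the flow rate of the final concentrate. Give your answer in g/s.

1089 g/s

water in feed = 1700×0.485 = 824.5 g/s.
After stage 1: water left = (1−0.462)×824.5 = 443.58; stream total = 1319.1 g/s.
After stage 2: water left = (1−0.518)×443.58 = 213.81; final concentrate = 1089.3 g/s.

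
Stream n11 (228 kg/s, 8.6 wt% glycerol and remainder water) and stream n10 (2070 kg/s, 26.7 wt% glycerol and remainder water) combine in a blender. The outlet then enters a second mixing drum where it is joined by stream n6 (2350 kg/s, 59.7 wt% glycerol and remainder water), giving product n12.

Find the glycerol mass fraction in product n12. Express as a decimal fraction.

0.425

Overall, product flow = 4648 kg/s.
glycerol in = 228×0.086 + 2070×0.267 + 2350×0.597 = 1975.2 kg/s.
glycerol fraction in n12 = 0.425.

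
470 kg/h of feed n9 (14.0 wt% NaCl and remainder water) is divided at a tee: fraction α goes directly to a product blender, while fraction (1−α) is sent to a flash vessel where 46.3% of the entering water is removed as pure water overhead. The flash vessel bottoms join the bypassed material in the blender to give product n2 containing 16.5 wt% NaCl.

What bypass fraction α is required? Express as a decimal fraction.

0.619

All 470×0.140 = 65.8 kg/h of NaCl reaches n2, so n2 = 65.8/0.165 = 398.79 kg/h and vapour = 71.212 kg/h.
The evaporator receives (1−α)·470 of feed at 0.860 water and removes 0.463 of that water:
0.463×0.860×(1−α)×470 = 71.212
(1−α) = 71.212/187.14 = 0.3805;  α = 0.6195.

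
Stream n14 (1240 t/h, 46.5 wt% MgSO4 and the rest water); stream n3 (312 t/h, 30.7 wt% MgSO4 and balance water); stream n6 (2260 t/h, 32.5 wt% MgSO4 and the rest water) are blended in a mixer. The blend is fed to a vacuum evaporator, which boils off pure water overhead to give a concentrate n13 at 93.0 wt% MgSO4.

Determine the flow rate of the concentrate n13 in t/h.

1513 t/h

MgSO4 entering = 1240×0.465 + 312×0.307 + 2260×0.325 = 1406.9 t/h.
All MgSO4 reports to n13, so n13 = 1406.9/0.930 = 1512.8 t/h.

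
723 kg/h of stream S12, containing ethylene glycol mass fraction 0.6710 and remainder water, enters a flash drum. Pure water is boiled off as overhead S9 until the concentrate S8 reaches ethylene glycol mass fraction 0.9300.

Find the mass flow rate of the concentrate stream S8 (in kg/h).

ethylene glycol is conserved: 723×0.671 = 485.13 kg/h all reports to the concentrate.
Concentrate = 485.13/(target fraction) = 521.65 kg/h.

521.6 kg/h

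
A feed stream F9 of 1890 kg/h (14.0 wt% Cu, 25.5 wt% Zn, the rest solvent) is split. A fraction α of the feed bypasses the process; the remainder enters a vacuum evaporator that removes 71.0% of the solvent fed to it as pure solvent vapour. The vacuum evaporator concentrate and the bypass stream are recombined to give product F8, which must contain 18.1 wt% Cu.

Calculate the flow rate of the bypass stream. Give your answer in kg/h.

All 1890×0.140 = 264.6 kg/h of Cu reaches F8, so F8 = 264.6/0.181 = 1461.9 kg/h and vapour = 428.12 kg/h.
The evaporator receives (1−α)·1890 of feed at 0.605 solvent and removes 0.710 of that solvent:
0.710×0.605×(1−α)×1890 = 428.12
(1−α) = 428.12/811.85 = 0.5273;  α = 0.4727.
Bypass flow = 0.4727×1890 = 893.33 kg/h.

893.3 kg/h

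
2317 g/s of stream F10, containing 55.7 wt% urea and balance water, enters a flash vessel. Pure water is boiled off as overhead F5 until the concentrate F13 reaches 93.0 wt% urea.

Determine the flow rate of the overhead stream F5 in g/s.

urea is conserved: 2317×0.557 = 1290.6 g/s all reports to the concentrate.
Concentrate = 1290.6/(target fraction) = 1387.7 g/s.
Overhead = 2317 − 1387.7 = 929.29 g/s.

929.3 g/s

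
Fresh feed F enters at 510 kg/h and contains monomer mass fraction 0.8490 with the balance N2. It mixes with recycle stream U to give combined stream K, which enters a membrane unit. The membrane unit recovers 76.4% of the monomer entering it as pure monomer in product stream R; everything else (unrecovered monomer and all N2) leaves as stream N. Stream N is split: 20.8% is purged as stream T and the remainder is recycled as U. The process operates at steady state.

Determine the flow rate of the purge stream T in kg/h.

N2 enters only via F and leaves only via the purge: 510×0.151 = 0.208×(N2 in N), and the membrane unit passes all N2, so N2 in K = N2 in N = 370.24 kg/h.
monomer in K: m_A = 510×0.849 + (1−0.208)·(1−0.764)·m_A, so m_A = 432.99/0.8131 = 532.53 kg/h.
N = (1−0.764)×532.53 + 370.24 = 495.92 kg/h.
Purge T = 0.208×495.92 = 103.15 kg/h.

103.2 kg/h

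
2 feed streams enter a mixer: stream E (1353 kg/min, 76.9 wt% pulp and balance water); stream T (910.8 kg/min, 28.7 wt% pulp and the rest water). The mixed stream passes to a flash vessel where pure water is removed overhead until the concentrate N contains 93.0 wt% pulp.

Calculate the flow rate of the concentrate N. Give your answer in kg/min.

pulp entering = 1353×0.769 + 910.8×0.287 = 1301.9 kg/min.
All pulp reports to N, so N = 1301.9/0.930 = 1399.8 kg/min.

1400 kg/min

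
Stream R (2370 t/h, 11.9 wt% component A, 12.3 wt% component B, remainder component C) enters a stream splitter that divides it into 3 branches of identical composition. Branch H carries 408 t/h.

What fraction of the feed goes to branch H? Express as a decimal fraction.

0.172

Fraction to H = 408/2370 = 0.1722.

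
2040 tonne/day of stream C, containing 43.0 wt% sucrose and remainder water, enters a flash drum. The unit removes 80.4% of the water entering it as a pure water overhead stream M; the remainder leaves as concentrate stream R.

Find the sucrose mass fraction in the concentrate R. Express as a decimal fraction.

sucrose is not removed: 2040×0.430 = 877.2 tonne/day of sucrose enters R.
water entering = 2040×0.570 = 1162.8 tonne/day; overhead removed = 0.804×1162.8 = 934.89 tonne/day.
Concentrate = 2040 − 934.89 = 1105.1 tonne/day.
Mass fraction = 877.2/1105.1 = 0.794.

0.794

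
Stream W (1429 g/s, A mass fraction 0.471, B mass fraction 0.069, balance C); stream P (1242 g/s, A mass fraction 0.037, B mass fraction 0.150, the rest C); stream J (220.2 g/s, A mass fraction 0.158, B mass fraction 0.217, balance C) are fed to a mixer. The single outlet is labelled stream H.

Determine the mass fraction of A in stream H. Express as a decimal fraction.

Total flow out = 1429 + 1242 + 220.2 = 2891.2 g/s.
A in = 1429×0.471 + 1242×0.037 + 220.2×0.158 = 753.8 g/s.
A mass fraction in H = 753.8/2891.2 = 0.261.

0.261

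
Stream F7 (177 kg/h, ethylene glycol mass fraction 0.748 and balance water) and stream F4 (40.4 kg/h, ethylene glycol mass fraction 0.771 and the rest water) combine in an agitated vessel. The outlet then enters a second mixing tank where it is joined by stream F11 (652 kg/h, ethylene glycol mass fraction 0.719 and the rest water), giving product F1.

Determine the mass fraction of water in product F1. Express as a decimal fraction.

0.273

Overall, product flow = 869.4 kg/h.
water in = 177×0.252 + 40.4×0.229 + 652×0.281 = 237.07 kg/h.
water fraction in F1 = 0.273.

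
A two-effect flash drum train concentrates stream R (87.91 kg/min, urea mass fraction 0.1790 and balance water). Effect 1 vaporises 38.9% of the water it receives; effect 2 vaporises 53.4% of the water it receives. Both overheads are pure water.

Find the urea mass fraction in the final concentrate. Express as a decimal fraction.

water in feed = 87.91×0.821 = 72.174 kg/min.
After stage 1: water left = (1−0.389)×72.174 = 44.098; stream total = 59.834 kg/min.
After stage 2: water left = (1−0.534)×44.098 = 20.55; final concentrate = 36.286 kg/min.
urea fraction = 15.736/36.286 = 0.4337.

0.4337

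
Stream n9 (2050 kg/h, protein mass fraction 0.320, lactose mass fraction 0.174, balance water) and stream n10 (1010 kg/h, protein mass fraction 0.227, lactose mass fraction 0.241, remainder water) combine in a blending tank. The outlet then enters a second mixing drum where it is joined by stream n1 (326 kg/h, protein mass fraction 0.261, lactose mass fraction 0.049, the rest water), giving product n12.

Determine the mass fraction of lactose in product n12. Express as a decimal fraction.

Overall, product flow = 3386 kg/h.
lactose in = 2050×0.174 + 1010×0.241 + 326×0.049 = 616.08 kg/h.
lactose fraction in n12 = 0.182.

0.182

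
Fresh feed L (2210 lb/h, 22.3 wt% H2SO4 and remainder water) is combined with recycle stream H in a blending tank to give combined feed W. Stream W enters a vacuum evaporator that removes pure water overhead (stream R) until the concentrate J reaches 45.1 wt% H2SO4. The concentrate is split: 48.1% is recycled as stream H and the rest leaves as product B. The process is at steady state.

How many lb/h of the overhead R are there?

1117 lb/h

Overall H2SO4 balance (none leaves overhead): H2SO4 in fresh feed = H2SO4 in product, i.e. 2210×0.223 = (1−0.481)·J·0.451.
J = 492.83/(0.451×0.519) = 2105.5 lb/h.
Recycle H = 0.481×2105.5 = 1012.7 lb/h.
Combined feed W = 2210 + 1012.7 = 3222.7 lb/h.
Overhead R = W − J = 3222.7 − 2105.5 = 1117.3 lb/h.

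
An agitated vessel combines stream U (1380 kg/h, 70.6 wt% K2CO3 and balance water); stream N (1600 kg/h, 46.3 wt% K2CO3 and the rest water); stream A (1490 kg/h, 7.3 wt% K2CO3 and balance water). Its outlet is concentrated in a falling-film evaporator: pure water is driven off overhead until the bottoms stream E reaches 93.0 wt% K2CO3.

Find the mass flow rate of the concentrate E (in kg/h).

K2CO3 entering = 1380×0.706 + 1600×0.463 + 1490×0.073 = 1823.9 kg/h.
All K2CO3 reports to E, so E = 1823.9/0.930 = 1961.1 kg/h.

1961 kg/h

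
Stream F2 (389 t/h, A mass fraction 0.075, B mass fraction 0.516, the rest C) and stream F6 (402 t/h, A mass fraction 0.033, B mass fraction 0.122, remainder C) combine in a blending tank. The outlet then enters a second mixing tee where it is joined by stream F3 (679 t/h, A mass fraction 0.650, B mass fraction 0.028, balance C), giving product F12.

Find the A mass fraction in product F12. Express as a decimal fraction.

Overall, product flow = 1470 t/h.
A in = 389×0.075 + 402×0.033 + 679×0.650 = 483.79 t/h.
A fraction in F12 = 0.329.

0.329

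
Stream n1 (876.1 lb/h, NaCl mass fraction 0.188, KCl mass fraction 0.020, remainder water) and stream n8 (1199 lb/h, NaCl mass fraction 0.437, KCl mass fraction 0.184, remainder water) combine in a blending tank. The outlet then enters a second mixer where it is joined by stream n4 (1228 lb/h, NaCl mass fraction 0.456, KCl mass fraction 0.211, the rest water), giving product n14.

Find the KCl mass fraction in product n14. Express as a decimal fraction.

0.151

Overall, product flow = 3303.1 lb/h.
KCl in = 876.1×0.020 + 1199×0.184 + 1228×0.211 = 497.25 lb/h.
KCl fraction in n14 = 0.151.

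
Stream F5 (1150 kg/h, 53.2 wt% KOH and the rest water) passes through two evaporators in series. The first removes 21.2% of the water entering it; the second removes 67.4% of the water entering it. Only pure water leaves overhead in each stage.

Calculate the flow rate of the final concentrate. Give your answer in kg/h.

750.1 kg/h

water in feed = 1150×0.468 = 538.2 kg/h.
After stage 1: water left = (1−0.212)×538.2 = 424.1; stream total = 1035.9 kg/h.
After stage 2: water left = (1−0.674)×424.1 = 138.26; final concentrate = 750.06 kg/h.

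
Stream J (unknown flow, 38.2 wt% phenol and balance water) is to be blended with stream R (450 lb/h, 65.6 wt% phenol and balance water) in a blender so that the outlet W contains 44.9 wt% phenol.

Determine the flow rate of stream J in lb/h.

Let J be the unknown flow. Total out = 450 + J.
phenol balance: 295.2 + 0.382·J = 0.449·(450 + J)
(0.382 − 0.449)·J = 0.449×450 − 295.2 = -93.15
J = -93.15 / -0.067 = 1390.3 lb/h

1390 lb/h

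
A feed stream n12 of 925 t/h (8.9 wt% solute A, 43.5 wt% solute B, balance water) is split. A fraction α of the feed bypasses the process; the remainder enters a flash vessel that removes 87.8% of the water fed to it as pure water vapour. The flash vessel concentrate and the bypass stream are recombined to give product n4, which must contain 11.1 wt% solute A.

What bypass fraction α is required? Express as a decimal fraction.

0.526

All 925×0.089 = 82.325 t/h of solute A reaches n4, so n4 = 82.325/0.111 = 741.67 t/h and vapour = 183.33 t/h.
The evaporator receives (1−α)·925 of feed at 0.476 water and removes 0.878 of that water:
0.878×0.476×(1−α)×925 = 183.33
(1−α) = 183.33/386.58 = 0.4742;  α = 0.5258.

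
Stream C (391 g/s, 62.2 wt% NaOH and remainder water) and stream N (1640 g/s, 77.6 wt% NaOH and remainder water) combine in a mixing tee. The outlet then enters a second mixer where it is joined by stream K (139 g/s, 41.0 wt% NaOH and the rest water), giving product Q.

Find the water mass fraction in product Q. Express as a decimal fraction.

0.2752

Overall, product flow = 2170 g/s.
water in = 391×0.378 + 1640×0.224 + 139×0.590 = 597.17 g/s.
water fraction in Q = 0.2752.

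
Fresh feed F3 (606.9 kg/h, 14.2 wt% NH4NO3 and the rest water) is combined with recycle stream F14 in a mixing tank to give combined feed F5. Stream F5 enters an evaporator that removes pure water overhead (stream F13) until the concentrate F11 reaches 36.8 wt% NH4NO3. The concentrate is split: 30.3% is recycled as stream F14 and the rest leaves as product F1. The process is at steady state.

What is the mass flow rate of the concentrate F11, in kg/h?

336 kg/h

Overall NH4NO3 balance (none leaves overhead): NH4NO3 in fresh feed = NH4NO3 in product, i.e. 606.9×0.142 = (1−0.303)·F11·0.368.
F11 = 86.18/(0.368×0.697) = 335.99 kg/h.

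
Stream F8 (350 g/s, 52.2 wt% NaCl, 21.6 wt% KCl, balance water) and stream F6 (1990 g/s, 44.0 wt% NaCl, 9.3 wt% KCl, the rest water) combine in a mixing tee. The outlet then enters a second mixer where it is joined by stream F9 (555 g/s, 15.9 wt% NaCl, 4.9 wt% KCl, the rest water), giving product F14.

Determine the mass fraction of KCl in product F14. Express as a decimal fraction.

Overall, product flow = 2895 g/s.
KCl in = 350×0.216 + 1990×0.093 + 555×0.049 = 287.87 g/s.
KCl fraction in F14 = 0.099.

0.099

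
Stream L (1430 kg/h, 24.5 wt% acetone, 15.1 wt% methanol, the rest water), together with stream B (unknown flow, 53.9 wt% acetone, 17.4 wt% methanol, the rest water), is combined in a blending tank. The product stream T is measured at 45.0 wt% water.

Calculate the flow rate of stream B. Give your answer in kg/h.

Let B be the unknown flow. Total out = 1430 + B.
water balance: 863.72 + 0.287·B = 0.450·(1430 + B)
(0.287 − 0.450)·B = 0.450×1430 − 863.72 = -220.22
B = -220.22 / -0.163 = 1351 kg/h

1351 kg/h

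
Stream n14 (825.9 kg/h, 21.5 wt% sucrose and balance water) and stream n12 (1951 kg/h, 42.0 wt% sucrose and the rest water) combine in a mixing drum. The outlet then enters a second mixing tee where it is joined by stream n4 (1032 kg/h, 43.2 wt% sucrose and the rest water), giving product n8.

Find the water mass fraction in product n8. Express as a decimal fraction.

0.6212

Overall, product flow = 3808.9 kg/h.
water in = 825.9×0.785 + 1951×0.580 + 1032×0.568 = 2366.1 kg/h.
water fraction in n8 = 0.6212.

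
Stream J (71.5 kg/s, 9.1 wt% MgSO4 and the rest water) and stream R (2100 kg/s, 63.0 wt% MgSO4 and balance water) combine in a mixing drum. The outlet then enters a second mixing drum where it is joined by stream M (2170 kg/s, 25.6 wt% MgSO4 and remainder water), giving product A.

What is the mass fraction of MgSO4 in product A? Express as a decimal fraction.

0.4342

Overall, product flow = 4341.5 kg/s.
MgSO4 in = 71.5×0.091 + 2100×0.630 + 2170×0.256 = 1885 kg/s.
MgSO4 fraction in A = 0.4342.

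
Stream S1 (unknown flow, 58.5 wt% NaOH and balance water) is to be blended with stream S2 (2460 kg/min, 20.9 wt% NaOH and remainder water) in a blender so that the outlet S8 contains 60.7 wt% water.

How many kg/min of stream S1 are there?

2358 kg/min

Let S1 be the unknown flow. Total out = 2460 + S1.
water balance: 1945.9 + 0.415·S1 = 0.607·(2460 + S1)
(0.415 − 0.607)·S1 = 0.607×2460 − 1945.9 = -452.64
S1 = -452.64 / -0.192 = 2357.5 kg/min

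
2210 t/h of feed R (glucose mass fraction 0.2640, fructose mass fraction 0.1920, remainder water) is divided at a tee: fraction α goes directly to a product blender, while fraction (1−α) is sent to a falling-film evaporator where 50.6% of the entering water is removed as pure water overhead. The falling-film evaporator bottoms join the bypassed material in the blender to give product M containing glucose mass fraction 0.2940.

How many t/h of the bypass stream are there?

1391 t/h

All 2210×0.264 = 583.44 t/h of glucose reaches M, so M = 583.44/0.294 = 1984.5 t/h and vapour = 225.51 t/h.
The evaporator receives (1−α)·2210 of feed at 0.544 water and removes 0.506 of that water:
0.506×0.544×(1−α)×2210 = 225.51
(1−α) = 225.51/608.33 = 0.3707;  α = 0.6293.
Bypass flow = 0.6293×2210 = 1390.7 t/h.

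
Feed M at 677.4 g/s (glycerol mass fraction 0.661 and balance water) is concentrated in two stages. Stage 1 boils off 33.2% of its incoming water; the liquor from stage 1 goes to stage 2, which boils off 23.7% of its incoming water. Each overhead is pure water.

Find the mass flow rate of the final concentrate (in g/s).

564.8 g/s

water in feed = 677.4×0.339 = 229.64 g/s.
After stage 1: water left = (1−0.332)×229.64 = 153.4; stream total = 601.16 g/s.
After stage 2: water left = (1−0.237)×153.4 = 117.04; final concentrate = 564.8 g/s.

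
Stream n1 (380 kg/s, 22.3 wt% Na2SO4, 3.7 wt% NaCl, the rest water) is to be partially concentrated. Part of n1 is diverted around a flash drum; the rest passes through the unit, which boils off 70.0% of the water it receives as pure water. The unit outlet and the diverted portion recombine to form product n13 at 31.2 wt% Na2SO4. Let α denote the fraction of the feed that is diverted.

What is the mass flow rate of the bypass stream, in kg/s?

170.7 kg/s

All 380×0.223 = 84.74 kg/s of Na2SO4 reaches n13, so n13 = 84.74/0.312 = 271.6 kg/s and vapour = 108.4 kg/s.
The evaporator receives (1−α)·380 of feed at 0.740 water and removes 0.700 of that water:
0.700×0.740×(1−α)×380 = 108.4
(1−α) = 108.4/196.84 = 0.5507;  α = 0.4493.
Bypass flow = 0.4493×380 = 170.74 kg/s.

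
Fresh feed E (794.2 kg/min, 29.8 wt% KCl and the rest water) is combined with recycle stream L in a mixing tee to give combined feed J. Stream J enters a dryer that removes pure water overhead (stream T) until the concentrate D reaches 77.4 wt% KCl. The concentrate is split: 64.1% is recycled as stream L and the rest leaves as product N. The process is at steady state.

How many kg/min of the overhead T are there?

Overall KCl balance (none leaves overhead): KCl in fresh feed = KCl in product, i.e. 794.2×0.298 = (1−0.641)·D·0.774.
D = 236.67/(0.774×0.359) = 851.75 kg/min.
Recycle L = 0.641×851.75 = 545.97 kg/min.
Combined feed J = 794.2 + 545.97 = 1340.2 kg/min.
Overhead T = J − D = 1340.2 − 851.75 = 488.42 kg/min.

488.4 kg/min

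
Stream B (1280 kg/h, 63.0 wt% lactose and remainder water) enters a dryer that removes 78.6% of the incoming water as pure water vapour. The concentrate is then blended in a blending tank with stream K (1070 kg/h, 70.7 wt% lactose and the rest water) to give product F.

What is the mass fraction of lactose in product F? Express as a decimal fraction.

Vapour removed = 0.786×0.370×1280 = 372.25 kg/h; concentrate = 907.75 kg/h.
lactose reaching the mixer = 806.4 (from concentrate) + 1070×0.707 = 1562.9 kg/h.
Product flow = 907.75 + 1070 = 1977.8 kg/h; lactose fraction = 0.7902.

0.7902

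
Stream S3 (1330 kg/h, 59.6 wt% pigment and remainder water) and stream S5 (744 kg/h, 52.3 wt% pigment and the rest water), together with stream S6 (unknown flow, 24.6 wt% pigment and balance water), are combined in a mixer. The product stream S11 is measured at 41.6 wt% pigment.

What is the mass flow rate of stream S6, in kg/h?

1877 kg/h

Let S6 be the unknown flow. Total out = 2074 + S6.
pigment balance: 1181.8 + 0.246·S6 = 0.416·(2074 + S6)
(0.246 − 0.416)·S6 = 0.416×2074 − 1181.8 = -319.01
S6 = -319.01 / -0.170 = 1876.5 kg/h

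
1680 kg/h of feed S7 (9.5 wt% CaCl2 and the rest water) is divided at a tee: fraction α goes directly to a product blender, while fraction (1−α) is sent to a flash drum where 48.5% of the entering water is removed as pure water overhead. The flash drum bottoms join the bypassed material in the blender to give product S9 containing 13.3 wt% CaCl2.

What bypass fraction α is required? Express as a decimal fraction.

0.349

All 1680×0.095 = 159.6 kg/h of CaCl2 reaches S9, so S9 = 159.6/0.133 = 1200 kg/h and vapour = 480 kg/h.
The evaporator receives (1−α)·1680 of feed at 0.905 water and removes 0.485 of that water:
0.485×0.905×(1−α)×1680 = 480
(1−α) = 480/737.39 = 0.6509;  α = 0.3491.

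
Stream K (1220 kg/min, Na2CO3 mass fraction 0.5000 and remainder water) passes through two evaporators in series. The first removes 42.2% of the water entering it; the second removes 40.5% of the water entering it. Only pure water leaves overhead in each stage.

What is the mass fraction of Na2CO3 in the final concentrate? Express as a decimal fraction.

0.7441

water in feed = 1220×0.500 = 610 kg/min.
After stage 1: water left = (1−0.422)×610 = 352.58; stream total = 962.58 kg/min.
After stage 2: water left = (1−0.405)×352.58 = 209.79; final concentrate = 819.79 kg/min.
Na2CO3 fraction = 610/819.79 = 0.7441.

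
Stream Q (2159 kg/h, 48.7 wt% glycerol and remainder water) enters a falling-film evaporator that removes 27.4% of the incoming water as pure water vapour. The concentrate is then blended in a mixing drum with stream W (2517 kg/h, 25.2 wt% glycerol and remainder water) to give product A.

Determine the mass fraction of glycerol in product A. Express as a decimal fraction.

Vapour removed = 0.274×0.513×2159 = 303.47 kg/h; concentrate = 1855.5 kg/h.
glycerol reaching the mixer = 1051.4 (from concentrate) + 2517×0.252 = 1685.7 kg/h.
Product flow = 1855.5 + 2517 = 4372.5 kg/h; glycerol fraction = 0.386.

0.386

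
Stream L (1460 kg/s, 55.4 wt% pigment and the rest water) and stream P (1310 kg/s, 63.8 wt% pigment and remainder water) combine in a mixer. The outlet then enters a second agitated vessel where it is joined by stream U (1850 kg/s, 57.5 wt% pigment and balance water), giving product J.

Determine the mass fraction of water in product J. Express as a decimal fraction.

0.4138

Overall, product flow = 4620 kg/s.
water in = 1460×0.446 + 1310×0.362 + 1850×0.425 = 1911.6 kg/s.
water fraction in J = 0.4138.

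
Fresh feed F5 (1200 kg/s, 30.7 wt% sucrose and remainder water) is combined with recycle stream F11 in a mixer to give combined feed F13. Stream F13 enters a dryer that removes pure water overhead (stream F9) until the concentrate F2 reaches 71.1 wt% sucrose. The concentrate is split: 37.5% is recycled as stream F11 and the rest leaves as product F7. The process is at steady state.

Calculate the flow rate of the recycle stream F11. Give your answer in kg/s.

310.9 kg/s

Overall sucrose balance (none leaves overhead): sucrose in fresh feed = sucrose in product, i.e. 1200×0.307 = (1−0.375)·F2·0.711.
F2 = 368.4/(0.711×0.625) = 829.03 kg/s.
Recycle F11 = 0.375×829.03 = 310.89 kg/s.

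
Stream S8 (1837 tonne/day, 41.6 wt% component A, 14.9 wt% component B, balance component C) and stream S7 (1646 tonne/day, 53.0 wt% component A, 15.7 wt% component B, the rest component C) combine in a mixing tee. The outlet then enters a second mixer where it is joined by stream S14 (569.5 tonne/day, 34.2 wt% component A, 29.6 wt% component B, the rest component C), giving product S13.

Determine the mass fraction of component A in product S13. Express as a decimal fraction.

Overall, product flow = 4052.5 tonne/day.
component A in = 1837×0.416 + 1646×0.530 + 569.5×0.342 = 1831.3 tonne/day.
component A fraction in S13 = 0.452.

0.452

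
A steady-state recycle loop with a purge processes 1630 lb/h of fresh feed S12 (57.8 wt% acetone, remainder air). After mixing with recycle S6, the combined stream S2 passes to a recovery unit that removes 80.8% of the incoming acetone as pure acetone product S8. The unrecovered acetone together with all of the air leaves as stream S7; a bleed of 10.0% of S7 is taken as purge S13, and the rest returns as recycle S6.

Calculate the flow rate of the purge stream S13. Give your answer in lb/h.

709.7 lb/h

air enters only via S12 and leaves only via the purge: 1630×0.422 = 0.100×(air in S7), and the recovery unit passes all air, so air in S2 = air in S7 = 6878.6 lb/h.
acetone in S2: m_A = 1630×0.578 + (1−0.100)·(1−0.808)·m_A, so m_A = 942.14/0.8272 = 1139 lb/h.
S7 = (1−0.808)×1139 + 6878.6 = 7097.3 lb/h.
Purge S13 = 0.100×7097.3 = 709.73 lb/h.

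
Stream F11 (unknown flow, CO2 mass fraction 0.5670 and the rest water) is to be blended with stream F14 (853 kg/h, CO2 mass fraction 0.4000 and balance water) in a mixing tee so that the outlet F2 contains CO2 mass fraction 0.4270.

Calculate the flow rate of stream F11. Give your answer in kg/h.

Let F11 be the unknown flow. Total out = 853 + F11.
CO2 balance: 341.2 + 0.567·F11 = 0.427·(853 + F11)
(0.567 − 0.427)·F11 = 0.427×853 − 341.2 = 23.031
F11 = 23.031 / 0.140 = 164.51 kg/h

164.5 kg/h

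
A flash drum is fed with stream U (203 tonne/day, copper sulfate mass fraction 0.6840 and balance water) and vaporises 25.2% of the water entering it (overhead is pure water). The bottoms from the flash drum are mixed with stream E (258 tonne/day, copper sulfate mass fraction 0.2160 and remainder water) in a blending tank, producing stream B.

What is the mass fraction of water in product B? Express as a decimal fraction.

0.5626

Vapour removed = 0.252×0.316×203 = 16.165 tonne/day; concentrate = 186.83 tonne/day.
water reaching the mixer = 47.983 (from concentrate) + 258×0.784 = 250.25 tonne/day.
Product flow = 186.83 + 258 = 444.83 tonne/day; water fraction = 0.5626.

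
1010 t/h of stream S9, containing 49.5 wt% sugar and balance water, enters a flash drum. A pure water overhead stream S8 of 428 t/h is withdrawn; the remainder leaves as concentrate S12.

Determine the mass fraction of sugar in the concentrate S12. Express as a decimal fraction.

sugar is not removed: 1010×0.495 = 499.95 t/h of sugar enters S12.
Concentrate = 1010 − 428 = 582 t/h.
Mass fraction = 499.95/582 = 0.859.

0.859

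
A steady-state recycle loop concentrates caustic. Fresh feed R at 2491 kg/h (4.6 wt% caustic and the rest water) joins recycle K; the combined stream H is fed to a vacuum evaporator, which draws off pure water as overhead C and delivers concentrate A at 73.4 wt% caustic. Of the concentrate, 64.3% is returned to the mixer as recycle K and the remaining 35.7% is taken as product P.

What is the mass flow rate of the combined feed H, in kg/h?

2772 kg/h

Overall caustic balance (none leaves overhead): caustic in fresh feed = caustic in product, i.e. 2491×0.046 = (1−0.643)·A·0.734.
A = 114.59/(0.734×0.357) = 437.29 kg/h.
Recycle K = 0.643×437.29 = 281.18 kg/h.
Combined feed H = 2491 + 281.18 = 2772.2 kg/h.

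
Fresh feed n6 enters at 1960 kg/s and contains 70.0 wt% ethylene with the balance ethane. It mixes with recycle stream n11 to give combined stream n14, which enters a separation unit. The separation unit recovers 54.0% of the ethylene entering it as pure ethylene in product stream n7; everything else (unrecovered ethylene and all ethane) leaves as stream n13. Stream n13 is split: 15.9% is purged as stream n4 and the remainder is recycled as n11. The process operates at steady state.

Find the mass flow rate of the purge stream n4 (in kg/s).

ethane enters only via n6 and leaves only via the purge: 1960×0.300 = 0.159×(ethane in n13), and the separation unit passes all ethane, so ethane in n14 = ethane in n13 = 3698.1 kg/s.
ethylene in n14: m_A = 1960×0.700 + (1−0.159)·(1−0.540)·m_A, so m_A = 1372/0.6131 = 2237.7 kg/s.
n13 = (1−0.540)×2237.7 + 3698.1 = 4727.4 kg/s.
Purge n4 = 0.159×4727.4 = 751.66 kg/s.

751.7 kg/s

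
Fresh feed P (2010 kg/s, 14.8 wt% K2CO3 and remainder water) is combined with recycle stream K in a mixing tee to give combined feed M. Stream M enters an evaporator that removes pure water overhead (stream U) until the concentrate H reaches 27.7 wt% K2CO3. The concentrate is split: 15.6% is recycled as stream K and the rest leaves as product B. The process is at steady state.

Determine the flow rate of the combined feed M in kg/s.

Overall K2CO3 balance (none leaves overhead): K2CO3 in fresh feed = K2CO3 in product, i.e. 2010×0.148 = (1−0.156)·H·0.277.
H = 297.48/(0.277×0.844) = 1272.4 kg/s.
Recycle K = 0.156×1272.4 = 198.5 kg/s.
Combined feed M = 2010 + 198.5 = 2208.5 kg/s.

2208 kg/s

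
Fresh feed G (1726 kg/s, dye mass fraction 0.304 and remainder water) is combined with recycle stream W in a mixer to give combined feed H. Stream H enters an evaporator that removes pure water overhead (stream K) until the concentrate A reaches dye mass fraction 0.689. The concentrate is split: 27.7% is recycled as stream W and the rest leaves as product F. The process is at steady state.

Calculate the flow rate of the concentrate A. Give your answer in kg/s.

Overall dye balance (none leaves overhead): dye in fresh feed = dye in product, i.e. 1726×0.304 = (1−0.277)·A·0.689.
A = 524.7/(0.689×0.723) = 1053.3 kg/s.

1053 kg/s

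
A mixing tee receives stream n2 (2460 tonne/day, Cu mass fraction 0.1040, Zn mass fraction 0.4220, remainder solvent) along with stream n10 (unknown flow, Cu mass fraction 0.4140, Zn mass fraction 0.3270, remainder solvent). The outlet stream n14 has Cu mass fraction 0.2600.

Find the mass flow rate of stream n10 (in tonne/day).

2492 tonne/day

Let n10 be the unknown flow. Total out = 2460 + n10.
Cu balance: 255.84 + 0.414·n10 = 0.260·(2460 + n10)
(0.414 − 0.260)·n10 = 0.260×2460 − 255.84 = 383.76
n10 = 383.76 / 0.154 = 2491.9 tonne/day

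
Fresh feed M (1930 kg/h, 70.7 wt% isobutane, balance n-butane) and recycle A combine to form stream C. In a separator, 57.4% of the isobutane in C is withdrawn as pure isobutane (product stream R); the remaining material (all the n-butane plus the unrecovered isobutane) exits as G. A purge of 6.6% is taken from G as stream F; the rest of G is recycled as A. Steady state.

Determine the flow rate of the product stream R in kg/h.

isobutane in C: m_A = 1930×0.707 + (1−0.066)·(1−0.574)·m_A, so m_A = 1364.5/0.6021 = 2266.2 kg/h.
Product R = 0.574×2266.2 = 1300.8 kg/h.

1301 kg/h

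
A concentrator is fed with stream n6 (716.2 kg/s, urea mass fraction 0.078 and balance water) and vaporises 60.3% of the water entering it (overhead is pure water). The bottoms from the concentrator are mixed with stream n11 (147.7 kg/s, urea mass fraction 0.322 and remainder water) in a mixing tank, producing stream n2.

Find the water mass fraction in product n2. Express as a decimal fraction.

Vapour removed = 0.603×0.922×716.2 = 398.18 kg/s; concentrate = 318.02 kg/s.
water reaching the mixer = 262.15 (from concentrate) + 147.7×0.678 = 362.29 kg/s.
Product flow = 318.02 + 147.7 = 465.72 kg/s; water fraction = 0.778.

0.778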